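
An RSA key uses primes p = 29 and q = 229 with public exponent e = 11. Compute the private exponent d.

φ(n) = (p−1)(q−1) = 28·228 = 6384.
Need d with 11·d ≡ 1 (mod 6384). Apply the extended Euclidean algorithm:
6384 = 580×11 + 4
11 = 2×4 + 3
4 = 1×3 + 1
3 = 3×1 + 0
Back-substitute:
1 = 4 − 3
1 = −11 + 3·4
1 = 3·6384 − 1741·11
So 11·(-1741) ≡ 1 (mod 6384), hence d ≡ -1741 ≡ 4643 (mod 6384).

4643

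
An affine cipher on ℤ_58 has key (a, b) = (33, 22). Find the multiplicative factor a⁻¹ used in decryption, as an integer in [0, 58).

gcd(58, 33) by repeated division:
58 = 1*33 + 25
33 = 1*25 + 8
25 = 3*8 + 1
8 = 8*1 + 0
gcd = 1, so the inverse exists. Back-substitute:
1 = 25 − 3·8
1 = −3·33 + 4·25
1 = 4·58 − 7·33
So 33·(-7) ≡ 1 (mod 58), and -7 ≡ 51 (mod 58).

51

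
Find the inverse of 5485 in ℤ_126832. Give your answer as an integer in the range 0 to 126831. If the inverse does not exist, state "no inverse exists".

Extended Euclidean algorithm:
126832 = 23×5485 + 677
5485 = 8×677 + 69
677 = 9×69 + 56
69 = 1×56 + 13
56 = 4×13 + 4
13 = 3×4 + 1
4 = 4×1 + 0
The gcd is 1. Working backward:
1 = 13 − 3·4
1 = −3·56 + 13·13
1 = 13·69 − 16·56
1 = −16·677 + 157·69
1 = 157·5485 − 1272·677
1 = −1272·126832 + 29413·5485
So 5485·29413 ≡ 1 (mod 126832).

29413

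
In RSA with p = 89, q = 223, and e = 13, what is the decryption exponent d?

φ(n) = (p−1)(q−1) = 88·222 = 19536.
Need d with 13·d ≡ 1 (mod 19536). Apply the extended Euclidean algorithm:
19536 = 1502*13 + 10
13 = 1*10 + 3
10 = 3*3 + 1
3 = 3*1 + 0
Back-substitute:
1 = 10 − 3·3
1 = −3·13 + 4·10
1 = 4·19536 − 6011·13
So 13·(-6011) ≡ 1 (mod 19536), hence d ≡ -6011 ≡ 13525 (mod 19536).

13525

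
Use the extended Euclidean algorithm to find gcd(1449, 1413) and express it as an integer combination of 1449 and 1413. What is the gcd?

9

Euclidean algorithm:
1449 = 1*1413 + 36
1413 = 39*36 + 9
36 = 4*9 + 0
gcd(1449, 1413) = 9.
Back-substituting:
9 = 1413 − 39·36
9 = −39·1449 + 40·1413
So 9 = (-39)·1449 + (40)·1413.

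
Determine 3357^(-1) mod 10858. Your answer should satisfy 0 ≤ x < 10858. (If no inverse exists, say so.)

Apply the Euclidean algorithm to 10858 and 3357:
10858 = 3·3357 + 787
3357 = 4·787 + 209
787 = 3·209 + 160
209 = 1·160 + 49
160 = 3·49 + 13
49 = 3·13 + 10
13 = 1·10 + 3
10 = 3·3 + 1
3 = 3·1 + 0
The gcd is 1. Working backward:
1 = 10 − 3·3
1 = −3·13 + 4·10
1 = 4·49 − 15·13
1 = −15·160 + 49·49
1 = 49·209 − 64·160
1 = −64·787 + 241·209
1 = 241·3357 − 1028·787
1 = −1028·10858 + 3325·3357
So 3357·3325 ≡ 1 (mod 10858).

3325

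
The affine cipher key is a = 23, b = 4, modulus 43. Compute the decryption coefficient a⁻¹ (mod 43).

15

gcd(43, 23) by repeated division:
43 = 1*23 + 20
23 = 1*20 + 3
20 = 6*3 + 2
3 = 1*2 + 1
2 = 2*1 + 0
Since gcd(23, 43) = 1, back-substitute to write 1 as a combination:
1 = 3 − 2
1 = −20 + 7·3
1 = 7·23 − 8·20
1 = −8·43 + 15·23
So 23·15 ≡ 1 (mod 43).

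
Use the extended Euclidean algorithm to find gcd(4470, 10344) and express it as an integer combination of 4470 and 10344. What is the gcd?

Apply Euclid's algorithm to 10344 and 4470:
10344 = 2·4470 + 1404
4470 = 3·1404 + 258
1404 = 5·258 + 114
258 = 2·114 + 30
114 = 3·30 + 24
30 = 1·24 + 6
24 = 4·6 + 0
gcd(4470, 10344) = 6.
Express as a combination:
6 = 30 − 24
6 = −114 + 4·30
6 = 4·258 − 9·114
6 = −9·1404 + 49·258
6 = 49·4470 − 156·1404
6 = −156·10344 + 361·4470
So 6 = (-156)·10344 + (361)·4470.

6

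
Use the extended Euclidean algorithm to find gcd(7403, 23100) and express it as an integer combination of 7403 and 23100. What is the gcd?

11

Repeated division:
23100 = 3*7403 + 891
7403 = 8*891 + 275
891 = 3*275 + 66
275 = 4*66 + 11
66 = 6*11 + 0
gcd(7403, 23100) = 11.
Working backward:
11 = 275 − 4·66
11 = −4·891 + 13·275
11 = 13·7403 − 108·891
11 = −108·23100 + 337·7403
So 11 = (-108)·23100 + (337)·7403.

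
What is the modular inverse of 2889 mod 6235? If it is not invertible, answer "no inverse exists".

Apply the Euclidean algorithm to 6235 and 2889:
6235 = 2×2889 + 457
2889 = 6×457 + 147
457 = 3×147 + 16
147 = 9×16 + 3
16 = 5×3 + 1
3 = 3×1 + 0
Since gcd(2889, 6235) = 1, back-substitute to write 1 as a combination:
1 = 16 − 5·3
1 = −5·147 + 46·16
1 = 46·457 − 143·147
1 = −143·2889 + 904·457
1 = 904·6235 − 1951·2889
So 2889·(-1951) ≡ 1 (mod 6235), and -1951 ≡ 4284 (mod 6235).

4284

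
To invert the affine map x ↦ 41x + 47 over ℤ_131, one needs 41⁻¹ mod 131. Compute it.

Apply the Euclidean algorithm to 131 and 41:
131 = 3×41 + 8
41 = 5×8 + 1
8 = 8×1 + 0
The gcd is 1. Working backward:
1 = 41 − 5·8
1 = −5·131 + 16·41
So 41·16 ≡ 1 (mod 131).

16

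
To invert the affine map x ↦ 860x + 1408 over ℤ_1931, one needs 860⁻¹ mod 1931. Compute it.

604

Run Euclid on (1931, 860):
1931 = 2·860 + 211
860 = 4·211 + 16
211 = 13·16 + 3
16 = 5·3 + 1
3 = 3·1 + 0
Since gcd(860, 1931) = 1, back-substitute to write 1 as a combination:
1 = 16 − 5·3
1 = −5·211 + 66·16
1 = 66·860 − 269·211
1 = −269·1931 + 604·860
So 860·604 ≡ 1 (mod 1931).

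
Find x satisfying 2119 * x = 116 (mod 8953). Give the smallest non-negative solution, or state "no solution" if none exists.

5780

First find gcd(2119, 8953):
8953 = 4·2119 + 477
2119 = 4·477 + 211
477 = 2·211 + 55
211 = 3·55 + 46
55 = 1·46 + 9
46 = 5·9 + 1
9 = 9·1 + 0
gcd = 1, so a unique solution mod 8953 exists.
Back-substitute for the Bézout coefficients:
1 = 46 − 5·9
1 = −5·55 + 6·46
1 = 6·211 − 23·55
1 = −23·477 + 52·211
1 = 52·2119 − 231·477
1 = −231·8953 + 976·2119
So 2119·(976) ≡ 1 (mod 8953), giving 2119⁻¹ ≡ 976.
x ≡ 2119⁻¹·116 ≡ 976·116 ≡ 5780 (mod 8953).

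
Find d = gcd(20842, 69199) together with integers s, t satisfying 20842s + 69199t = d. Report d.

1

Apply Euclid's algorithm to 69199 and 20842:
69199 = 3×20842 + 6673
20842 = 3×6673 + 823
6673 = 8×823 + 89
823 = 9×89 + 22
89 = 4×22 + 1
22 = 22×1 + 0
gcd(20842, 69199) = 1.
Working backward:
1 = 89 − 4·22
1 = −4·823 + 37·89
1 = 37·6673 − 300·823
1 = −300·20842 + 937·6673
1 = 937·69199 − 3111·20842
So 1 = (937)·69199 + (-3111)·20842.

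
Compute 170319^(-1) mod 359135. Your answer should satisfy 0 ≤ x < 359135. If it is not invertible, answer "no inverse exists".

Run Euclid on (359135, 170319):
359135 = 2×170319 + 18497
170319 = 9×18497 + 3846
18497 = 4×3846 + 3113
3846 = 1×3113 + 733
3113 = 4×733 + 181
733 = 4×181 + 9
181 = 20×9 + 1
9 = 9×1 + 0
gcd = 1, so the inverse exists. Back-substitute:
1 = 181 − 20·9
1 = −20·733 + 81·181
1 = 81·3113 − 344·733
1 = −344·3846 + 425·3113
1 = 425·18497 − 2044·3846
1 = −2044·170319 + 18821·18497
1 = 18821·359135 − 39686·170319
Thus 170319·(-39686) ≡ 1 (mod 359135); reducing, -39686 mod 359135 = 319449.

319449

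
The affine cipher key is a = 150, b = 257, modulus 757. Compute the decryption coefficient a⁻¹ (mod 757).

Extended Euclidean algorithm:
757 = 5×150 + 7
150 = 21×7 + 3
7 = 2×3 + 1
3 = 3×1 + 0
The gcd is 1. Working backward:
1 = 7 − 2·3
1 = −2·150 + 43·7
1 = 43·757 − 217·150
So 150·(-217) ≡ 1 (mod 757), and -217 ≡ 540 (mod 757).

540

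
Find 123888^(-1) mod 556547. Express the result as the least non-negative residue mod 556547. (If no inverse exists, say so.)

137524

Apply the Euclidean algorithm to 556547 and 123888:
556547 = 4·123888 + 60995
123888 = 2·60995 + 1898
60995 = 32·1898 + 259
1898 = 7·259 + 85
259 = 3·85 + 4
85 = 21·4 + 1
4 = 4·1 + 0
Since gcd(123888, 556547) = 1, back-substitute to write 1 as a combination:
1 = 85 − 21·4
1 = −21·259 + 64·85
1 = 64·1898 − 469·259
1 = −469·60995 + 15072·1898
1 = 15072·123888 − 30613·60995
1 = −30613·556547 + 137524·123888
So 123888·137524 ≡ 1 (mod 556547).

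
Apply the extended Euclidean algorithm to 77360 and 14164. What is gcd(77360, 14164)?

4

Apply Euclid's algorithm to 77360 and 14164:
77360 = 5·14164 + 6540
14164 = 2·6540 + 1084
6540 = 6·1084 + 36
1084 = 30·36 + 4
36 = 9·4 + 0
gcd(77360, 14164) = 4.
Express as a combination:
4 = 1084 − 30·36
4 = −30·6540 + 181·1084
4 = 181·14164 − 392·6540
4 = −392·77360 + 2141·14164
So 4 = (-392)·77360 + (2141)·14164.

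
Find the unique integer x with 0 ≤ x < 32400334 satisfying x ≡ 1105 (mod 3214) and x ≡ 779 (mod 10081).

8569629

Write x = 1105 + 3214·k. Then 3214·k ≡ 779 − 1105 ≡ 9755 (mod 10081).
Need 3214⁻¹ mod 10081. Extended Euclid on (10081, 3214):
10081 = 3×3214 + 439
3214 = 7×439 + 141
439 = 3×141 + 16
141 = 8×16 + 13
16 = 1×13 + 3
13 = 4×3 + 1
3 = 3×1 + 0
Back-substitute:
1 = 13 − 4·3
1 = −4·16 + 5·13
1 = 5·141 − 44·16
1 = −44·439 + 137·141
1 = 137·3214 − 1003·439
1 = −1003·10081 + 3146·3214
3214⁻¹ ≡ 3146 (mod 10081), so k ≡ 3146·9755 ≡ 2666 (mod 10081).
x = 1105 + 3214·2666 = 8569629.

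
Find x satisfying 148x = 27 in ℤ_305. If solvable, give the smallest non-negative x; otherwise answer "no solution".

First find gcd(148, 305):
305 = 2·148 + 9
148 = 16·9 + 4
9 = 2·4 + 1
4 = 4·1 + 0
gcd = 1, so a unique solution mod 305 exists.
Back-substitute for the Bézout coefficients:
1 = 9 − 2·4
1 = −2·148 + 33·9
1 = 33·305 − 68·148
So 148·(-68) ≡ 1 (mod 305), giving 148⁻¹ ≡ 237.
x ≡ 148⁻¹·27 ≡ 237·27 ≡ 299 (mod 305).

299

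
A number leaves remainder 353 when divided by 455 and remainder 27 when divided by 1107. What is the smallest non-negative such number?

Write x = 353 + 455·k. Then 455·k ≡ 27 − 353 ≡ 781 (mod 1107).
Need 455⁻¹ mod 1107. Extended Euclid on (1107, 455):
1107 = 2×455 + 197
455 = 2×197 + 61
197 = 3×61 + 14
61 = 4×14 + 5
14 = 2×5 + 4
5 = 1×4 + 1
4 = 4×1 + 0
Back-substitute:
1 = 5 − 4
1 = −14 + 3·5
1 = 3·61 − 13·14
1 = −13·197 + 42·61
1 = 42·455 − 97·197
1 = −97·1107 + 236·455
455⁻¹ ≡ 236 (mod 1107), so k ≡ 236·781 ≡ 554 (mod 1107).
x = 353 + 455·554 = 252423.

252423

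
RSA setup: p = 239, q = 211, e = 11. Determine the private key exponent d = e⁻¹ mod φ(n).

13631

φ(n) = (p−1)(q−1) = 238·210 = 49980.
Need d with 11·d ≡ 1 (mod 49980). Apply the extended Euclidean algorithm:
49980 = 4543*11 + 7
11 = 1*7 + 4
7 = 1*4 + 3
4 = 1*3 + 1
3 = 3*1 + 0
Back-substitute:
1 = 4 − 3
1 = −7 + 2·4
1 = 2·11 − 3·7
1 = −3·49980 + 13631·11
So 11·13631 ≡ 1 (mod 49980), hence d = 13631.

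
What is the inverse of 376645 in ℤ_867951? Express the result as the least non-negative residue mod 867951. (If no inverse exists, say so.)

457945

Apply the Euclidean algorithm to 867951 and 376645:
867951 = 2·376645 + 114661
376645 = 3·114661 + 32662
114661 = 3·32662 + 16675
32662 = 1·16675 + 15987
16675 = 1·15987 + 688
15987 = 23·688 + 163
688 = 4·163 + 36
163 = 4·36 + 19
36 = 1·19 + 17
19 = 1·17 + 2
17 = 8·2 + 1
2 = 2·1 + 0
Since gcd(376645, 867951) = 1, back-substitute to write 1 as a combination:
1 = 17 − 8·2
1 = −8·19 + 9·17
1 = 9·36 − 17·19
1 = −17·163 + 77·36
1 = 77·688 − 325·163
1 = −325·15987 + 7552·688
1 = 7552·16675 − 7877·15987
1 = −7877·32662 + 15429·16675
1 = 15429·114661 − 54164·32662
1 = −54164·376645 + 177921·114661
1 = 177921·867951 − 410006·376645
So 376645·(-410006) ≡ 1 (mod 867951), and -410006 ≡ 457945 (mod 867951).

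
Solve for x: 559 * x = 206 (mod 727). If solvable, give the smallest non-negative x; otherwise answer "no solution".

First find gcd(559, 727):
727 = 1*559 + 168
559 = 3*168 + 55
168 = 3*55 + 3
55 = 18*3 + 1
3 = 3*1 + 0
gcd = 1, so a unique solution mod 727 exists.
Back-substitute for the Bézout coefficients:
1 = 55 − 18·3
1 = −18·168 + 55·55
1 = 55·559 − 183·168
1 = −183·727 + 238·559
So 559·(238) ≡ 1 (mod 727), giving 559⁻¹ ≡ 238.
x ≡ 559⁻¹·206 ≡ 238·206 ≡ 319 (mod 727).

319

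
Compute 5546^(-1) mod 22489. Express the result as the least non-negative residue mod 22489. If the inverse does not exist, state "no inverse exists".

18876

Run Euclid on (22489, 5546):
22489 = 4×5546 + 305
5546 = 18×305 + 56
305 = 5×56 + 25
56 = 2×25 + 6
25 = 4×6 + 1
6 = 6×1 + 0
Since gcd(5546, 22489) = 1, back-substitute to write 1 as a combination:
1 = 25 − 4·6
1 = −4·56 + 9·25
1 = 9·305 − 49·56
1 = −49·5546 + 891·305
1 = 891·22489 − 3613·5546
Thus 5546·(-3613) ≡ 1 (mod 22489); reducing, -3613 mod 22489 = 18876.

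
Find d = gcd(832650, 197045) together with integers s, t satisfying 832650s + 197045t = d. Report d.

Apply Euclid's algorithm to 832650 and 197045:
832650 = 4*197045 + 44470
197045 = 4*44470 + 19165
44470 = 2*19165 + 6140
19165 = 3*6140 + 745
6140 = 8*745 + 180
745 = 4*180 + 25
180 = 7*25 + 5
25 = 5*5 + 0
gcd(832650, 197045) = 5.
Working backward:
5 = 180 − 7·25
5 = −7·745 + 29·180
5 = 29·6140 − 239·745
5 = −239·19165 + 746·6140
5 = 746·44470 − 1731·19165
5 = −1731·197045 + 7670·44470
5 = 7670·832650 − 32411·197045
So 5 = (7670)·832650 + (-32411)·197045.

5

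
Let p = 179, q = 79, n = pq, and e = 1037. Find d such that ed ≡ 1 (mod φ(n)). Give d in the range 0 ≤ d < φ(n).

2825

φ(n) = (p−1)(q−1) = 178·78 = 13884.
Need d with 1037·d ≡ 1 (mod 13884). Apply the extended Euclidean algorithm:
13884 = 13·1037 + 403
1037 = 2·403 + 231
403 = 1·231 + 172
231 = 1·172 + 59
172 = 2·59 + 54
59 = 1·54 + 5
54 = 10·5 + 4
5 = 1·4 + 1
4 = 4·1 + 0
Back-substitute:
1 = 5 − 4
1 = −54 + 11·5
1 = 11·59 − 12·54
1 = −12·172 + 35·59
1 = 35·231 − 47·172
1 = −47·403 + 82·231
1 = 82·1037 − 211·403
1 = −211·13884 + 2825·1037
So 1037·2825 ≡ 1 (mod 13884), hence d = 2825.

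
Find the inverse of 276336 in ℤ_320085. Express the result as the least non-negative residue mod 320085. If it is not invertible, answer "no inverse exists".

Compute gcd(276336, 320085):
320085 = 1×276336 + 43749
276336 = 6×43749 + 13842
43749 = 3×13842 + 2223
13842 = 6×2223 + 504
2223 = 4×504 + 207
504 = 2×207 + 90
207 = 2×90 + 27
90 = 3×27 + 9
27 = 3×9 + 0
Since gcd = 9 > 1, 276336 is not a unit mod 320085.

no inverse exists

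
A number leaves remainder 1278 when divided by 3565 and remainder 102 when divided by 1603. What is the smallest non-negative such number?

4892458

Write x = 1278 + 3565·k. Then 3565·k ≡ 102 − 1278 ≡ 427 (mod 1603).
Need 3565⁻¹ mod 1603. Extended Euclid on (1603, 359):
1603 = 4×359 + 167
359 = 2×167 + 25
167 = 6×25 + 17
25 = 1×17 + 8
17 = 2×8 + 1
8 = 8×1 + 0
Back-substitute:
1 = 17 − 2·8
1 = −2·25 + 3·17
1 = 3·167 − 20·25
1 = −20·359 + 43·167
1 = 43·1603 − 192·359
3565⁻¹ ≡ 1411 (mod 1603), so k ≡ 1411·427 ≡ 1372 (mod 1603).
x = 1278 + 3565·1372 = 4892458.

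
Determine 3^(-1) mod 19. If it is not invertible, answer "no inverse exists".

13

Extended Euclidean algorithm:
19 = 6·3 + 1
3 = 3·1 + 0
The gcd is 1. Working backward:
1 = 19 − 6·3
So 3·(-6) ≡ 1 (mod 19), and -6 ≡ 13 (mod 19).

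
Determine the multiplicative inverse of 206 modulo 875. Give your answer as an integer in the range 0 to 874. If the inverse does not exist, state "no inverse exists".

Run Euclid on (875, 206):
875 = 4*206 + 51
206 = 4*51 + 2
51 = 25*2 + 1
2 = 2*1 + 0
Since gcd(206, 875) = 1, back-substitute to write 1 as a combination:
1 = 51 − 25·2
1 = −25·206 + 101·51
1 = 101·875 − 429·206
So 206·(-429) ≡ 1 (mod 875), and -429 ≡ 446 (mod 875).

446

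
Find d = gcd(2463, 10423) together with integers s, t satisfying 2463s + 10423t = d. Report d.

Euclidean algorithm:
10423 = 4*2463 + 571
2463 = 4*571 + 179
571 = 3*179 + 34
179 = 5*34 + 9
34 = 3*9 + 7
9 = 1*7 + 2
7 = 3*2 + 1
2 = 2*1 + 0
gcd(2463, 10423) = 1.
Back-substituting:
1 = 7 − 3·2
1 = −3·9 + 4·7
1 = 4·34 − 15·9
1 = −15·179 + 79·34
1 = 79·571 − 252·179
1 = −252·2463 + 1087·571
1 = 1087·10423 − 4600·2463
So 1 = (1087)·10423 + (-4600)·2463.

1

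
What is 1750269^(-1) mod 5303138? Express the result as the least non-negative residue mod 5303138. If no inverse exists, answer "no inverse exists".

5108467

Apply the Euclidean algorithm to 5303138 and 1750269:
5303138 = 3*1750269 + 52331
1750269 = 33*52331 + 23346
52331 = 2*23346 + 5639
23346 = 4*5639 + 790
5639 = 7*790 + 109
790 = 7*109 + 27
109 = 4*27 + 1
27 = 27*1 + 0
The gcd is 1. Working backward:
1 = 109 − 4·27
1 = −4·790 + 29·109
1 = 29·5639 − 207·790
1 = −207·23346 + 857·5639
1 = 857·52331 − 1921·23346
1 = −1921·1750269 + 64250·52331
1 = 64250·5303138 − 194671·1750269
Thus 1750269·(-194671) ≡ 1 (mod 5303138); reducing, -194671 mod 5303138 = 5108467.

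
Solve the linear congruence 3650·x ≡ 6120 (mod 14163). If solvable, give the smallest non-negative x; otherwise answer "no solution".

7413

First find gcd(3650, 14163):
14163 = 3·3650 + 3213
3650 = 1·3213 + 437
3213 = 7·437 + 154
437 = 2·154 + 129
154 = 1·129 + 25
129 = 5·25 + 4
25 = 6·4 + 1
4 = 4·1 + 0
gcd = 1, so a unique solution mod 14163 exists.
Back-substitute for the Bézout coefficients:
1 = 25 − 6·4
1 = −6·129 + 31·25
1 = 31·154 − 37·129
1 = −37·437 + 105·154
1 = 105·3213 − 772·437
1 = −772·3650 + 877·3213
1 = 877·14163 − 3403·3650
So 3650·(-3403) ≡ 1 (mod 14163), giving 3650⁻¹ ≡ 10760.
x ≡ 3650⁻¹·6120 ≡ 10760·6120 ≡ 7413 (mod 14163).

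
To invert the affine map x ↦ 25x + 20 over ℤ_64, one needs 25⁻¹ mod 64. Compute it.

41

gcd(64, 25) by repeated division:
64 = 2*25 + 14
25 = 1*14 + 11
14 = 1*11 + 3
11 = 3*3 + 2
3 = 1*2 + 1
2 = 2*1 + 0
The gcd is 1. Working backward:
1 = 3 − 2
1 = −11 + 4·3
1 = 4·14 − 5·11
1 = −5·25 + 9·14
1 = 9·64 − 23·25
Hence 25⁻¹ ≡ -23 ≡ 41 (mod 64).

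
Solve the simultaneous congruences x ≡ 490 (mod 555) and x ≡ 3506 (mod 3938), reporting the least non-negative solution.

Write x = 490 + 555·k. Then 555·k ≡ 3506 − 490 ≡ 3016 (mod 3938).
Need 555⁻¹ mod 3938. Extended Euclid on (3938, 555):
3938 = 7·555 + 53
555 = 10·53 + 25
53 = 2·25 + 3
25 = 8·3 + 1
3 = 3·1 + 0
Back-substitute:
1 = 25 − 8·3
1 = −8·53 + 17·25
1 = 17·555 − 178·53
1 = −178·3938 + 1263·555
555⁻¹ ≡ 1263 (mod 3938), so k ≡ 1263·3016 ≡ 1162 (mod 3938).
x = 490 + 555·1162 = 645400.

645400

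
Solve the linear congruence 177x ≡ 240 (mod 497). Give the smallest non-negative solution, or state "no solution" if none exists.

First find gcd(177, 497):
497 = 2·177 + 143
177 = 1·143 + 34
143 = 4·34 + 7
34 = 4·7 + 6
7 = 1·6 + 1
6 = 6·1 + 0
gcd = 1, so a unique solution mod 497 exists.
Back-substitute for the Bézout coefficients:
1 = 7 − 6
1 = −34 + 5·7
1 = 5·143 − 21·34
1 = −21·177 + 26·143
1 = 26·497 − 73·177
So 177·(-73) ≡ 1 (mod 497), giving 177⁻¹ ≡ 424.
x ≡ 177⁻¹·240 ≡ 424·240 ≡ 372 (mod 497).

372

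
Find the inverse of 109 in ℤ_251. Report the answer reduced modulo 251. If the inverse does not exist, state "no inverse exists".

gcd(251, 109) by repeated division:
251 = 2×109 + 33
109 = 3×33 + 10
33 = 3×10 + 3
10 = 3×3 + 1
3 = 3×1 + 0
The gcd is 1. Working backward:
1 = 10 − 3·3
1 = −3·33 + 10·10
1 = 10·109 − 33·33
1 = −33·251 + 76·109
So 109·76 ≡ 1 (mod 251).

76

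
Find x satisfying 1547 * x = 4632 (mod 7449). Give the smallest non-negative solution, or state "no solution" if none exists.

no solution

gcd(1547, 7449):
7449 = 4*1547 + 1261
1547 = 1*1261 + 286
1261 = 4*286 + 117
286 = 2*117 + 52
117 = 2*52 + 13
52 = 4*13 + 0
gcd = 13, but 13 ∤ 4632, so the congruence has no solution.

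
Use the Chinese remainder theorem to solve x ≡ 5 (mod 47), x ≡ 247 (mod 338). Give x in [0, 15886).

14105

Write x = 5 + 47·k. Then 47·k ≡ 247 − 5 ≡ 242 (mod 338).
Need 47⁻¹ mod 338. Extended Euclid on (338, 47):
338 = 7·47 + 9
47 = 5·9 + 2
9 = 4·2 + 1
2 = 2·1 + 0
Back-substitute:
1 = 9 − 4·2
1 = −4·47 + 21·9
1 = 21·338 − 151·47
47⁻¹ ≡ 187 (mod 338), so k ≡ 187·242 ≡ 300 (mod 338).
x = 5 + 47·300 = 14105.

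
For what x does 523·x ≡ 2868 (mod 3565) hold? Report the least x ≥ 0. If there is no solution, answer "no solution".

1546

First find gcd(523, 3565):
3565 = 6×523 + 427
523 = 1×427 + 96
427 = 4×96 + 43
96 = 2×43 + 10
43 = 4×10 + 3
10 = 3×3 + 1
3 = 3×1 + 0
gcd = 1, so a unique solution mod 3565 exists.
Back-substitute for the Bézout coefficients:
1 = 10 − 3·3
1 = −3·43 + 13·10
1 = 13·96 − 29·43
1 = −29·427 + 129·96
1 = 129·523 − 158·427
1 = −158·3565 + 1077·523
So 523·(1077) ≡ 1 (mod 3565), giving 523⁻¹ ≡ 1077.
x ≡ 523⁻¹·2868 ≡ 1077·2868 ≡ 1546 (mod 3565).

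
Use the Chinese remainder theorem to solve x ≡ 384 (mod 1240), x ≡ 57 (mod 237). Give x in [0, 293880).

78504

Write x = 384 + 1240·k. Then 1240·k ≡ 57 − 384 ≡ 147 (mod 237).
Need 1240⁻¹ mod 237. Extended Euclid on (237, 55):
237 = 4×55 + 17
55 = 3×17 + 4
17 = 4×4 + 1
4 = 4×1 + 0
Back-substitute:
1 = 17 − 4·4
1 = −4·55 + 13·17
1 = 13·237 − 56·55
1240⁻¹ ≡ 181 (mod 237), so k ≡ 181·147 ≡ 63 (mod 237).
x = 384 + 1240·63 = 78504.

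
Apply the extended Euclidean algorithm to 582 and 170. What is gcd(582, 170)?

Repeated division:
582 = 3·170 + 72
170 = 2·72 + 26
72 = 2·26 + 20
26 = 1·20 + 6
20 = 3·6 + 2
6 = 3·2 + 0
gcd(582, 170) = 2.
Back-substituting:
2 = 20 − 3·6
2 = −3·26 + 4·20
2 = 4·72 − 11·26
2 = −11·170 + 26·72
2 = 26·582 − 89·170
So 2 = (26)·582 + (-89)·170.

2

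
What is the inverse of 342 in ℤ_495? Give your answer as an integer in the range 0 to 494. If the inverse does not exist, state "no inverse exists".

Compute gcd(342, 495):
495 = 1×342 + 153
342 = 2×153 + 36
153 = 4×36 + 9
36 = 4×9 + 0
The gcd is 9, not 1, hence no inverse exists.

no inverse exists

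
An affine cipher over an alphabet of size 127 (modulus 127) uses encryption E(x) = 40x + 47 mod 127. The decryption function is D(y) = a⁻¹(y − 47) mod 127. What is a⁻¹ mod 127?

Extended Euclidean algorithm:
127 = 3·40 + 7
40 = 5·7 + 5
7 = 1·5 + 2
5 = 2·2 + 1
2 = 2·1 + 0
gcd = 1, so the inverse exists. Back-substitute:
1 = 5 − 2·2
1 = −2·7 + 3·5
1 = 3·40 − 17·7
1 = −17·127 + 54·40
So 40·54 ≡ 1 (mod 127).

54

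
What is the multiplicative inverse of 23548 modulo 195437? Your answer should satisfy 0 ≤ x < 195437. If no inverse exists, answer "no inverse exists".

Extended Euclidean algorithm:
195437 = 8*23548 + 7053
23548 = 3*7053 + 2389
7053 = 2*2389 + 2275
2389 = 1*2275 + 114
2275 = 19*114 + 109
114 = 1*109 + 5
109 = 21*5 + 4
5 = 1*4 + 1
4 = 4*1 + 0
Since gcd(23548, 195437) = 1, back-substitute to write 1 as a combination:
1 = 5 − 4
1 = −109 + 22·5
1 = 22·114 − 23·109
1 = −23·2275 + 459·114
1 = 459·2389 − 482·2275
1 = −482·7053 + 1423·2389
1 = 1423·23548 − 4751·7053
1 = −4751·195437 + 39431·23548
So 23548·39431 ≡ 1 (mod 195437).

39431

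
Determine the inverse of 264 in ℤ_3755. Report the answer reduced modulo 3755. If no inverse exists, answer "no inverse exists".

1209

Apply the Euclidean algorithm to 3755 and 264:
3755 = 14·264 + 59
264 = 4·59 + 28
59 = 2·28 + 3
28 = 9·3 + 1
3 = 3·1 + 0
The gcd is 1. Working backward:
1 = 28 − 9·3
1 = −9·59 + 19·28
1 = 19·264 − 85·59
1 = −85·3755 + 1209·264
So 264·1209 ≡ 1 (mod 3755).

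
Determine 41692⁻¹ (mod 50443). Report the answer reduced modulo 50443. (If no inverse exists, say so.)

gcd(50443, 41692) by repeated division:
50443 = 1·41692 + 8751
41692 = 4·8751 + 6688
8751 = 1·6688 + 2063
6688 = 3·2063 + 499
2063 = 4·499 + 67
499 = 7·67 + 30
67 = 2·30 + 7
30 = 4·7 + 2
7 = 3·2 + 1
2 = 2·1 + 0
gcd = 1, so the inverse exists. Back-substitute:
1 = 7 − 3·2
1 = −3·30 + 13·7
1 = 13·67 − 29·30
1 = −29·499 + 216·67
1 = 216·2063 − 893·499
1 = −893·6688 + 2895·2063
1 = 2895·8751 − 3788·6688
1 = −3788·41692 + 18047·8751
1 = 18047·50443 − 21835·41692
Thus 41692·(-21835) ≡ 1 (mod 50443); reducing, -21835 mod 50443 = 28608.

28608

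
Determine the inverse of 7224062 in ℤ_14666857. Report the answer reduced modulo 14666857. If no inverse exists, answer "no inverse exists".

Extended Euclidean algorithm:
14666857 = 2×7224062 + 218733
7224062 = 33×218733 + 5873
218733 = 37×5873 + 1432
5873 = 4×1432 + 145
1432 = 9×145 + 127
145 = 1×127 + 18
127 = 7×18 + 1
18 = 18×1 + 0
gcd = 1, so the inverse exists. Back-substitute:
1 = 127 − 7·18
1 = −7·145 + 8·127
1 = 8·1432 − 79·145
1 = −79·5873 + 324·1432
1 = 324·218733 − 12067·5873
1 = −12067·7224062 + 398535·218733
1 = 398535·14666857 − 809137·7224062
So 7224062·(-809137) ≡ 1 (mod 14666857), and -809137 ≡ 13857720 (mod 14666857).

13857720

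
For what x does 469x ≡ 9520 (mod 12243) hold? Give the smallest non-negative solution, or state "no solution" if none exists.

1195

First find gcd(469, 12243):
12243 = 26·469 + 49
469 = 9·49 + 28
49 = 1·28 + 21
28 = 1·21 + 7
21 = 3·7 + 0
gcd = 7 and 7 | 9520, so solutions exist. Divide through by 7: 67x ≡ 1360 (mod 1749).
Now find 67⁻¹ mod 1749:
1749 = 26*67 + 7
67 = 9*7 + 4
7 = 1*4 + 3
4 = 1*3 + 1
3 = 3*1 + 0
Back-substitute:
1 = 4 − 3
1 = −7 + 2·4
1 = 2·67 − 19·7
1 = −19·1749 + 496·67
So 67⁻¹ ≡ 496 (mod 1749).
Then x ≡ 496·1360 ≡ 1195 (mod 1749); the smallest non-negative solution is x = 1195.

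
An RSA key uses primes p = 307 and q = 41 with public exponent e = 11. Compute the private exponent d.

φ(n) = (p−1)(q−1) = 306·40 = 12240.
Need d with 11·d ≡ 1 (mod 12240). Apply the extended Euclidean algorithm:
12240 = 1112×11 + 8
11 = 1×8 + 3
8 = 2×3 + 2
3 = 1×2 + 1
2 = 2×1 + 0
Back-substitute:
1 = 3 − 2
1 = −8 + 3·3
1 = 3·11 − 4·8
1 = −4·12240 + 4451·11
So 11·4451 ≡ 1 (mod 12240), hence d = 4451.

4451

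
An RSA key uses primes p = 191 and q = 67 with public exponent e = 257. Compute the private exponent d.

4733

φ(n) = (p−1)(q−1) = 190·66 = 12540.
Need d with 257·d ≡ 1 (mod 12540). Apply the extended Euclidean algorithm:
12540 = 48*257 + 204
257 = 1*204 + 53
204 = 3*53 + 45
53 = 1*45 + 8
45 = 5*8 + 5
8 = 1*5 + 3
5 = 1*3 + 2
3 = 1*2 + 1
2 = 2*1 + 0
Back-substitute:
1 = 3 − 2
1 = −5 + 2·3
1 = 2·8 − 3·5
1 = −3·45 + 17·8
1 = 17·53 − 20·45
1 = −20·204 + 77·53
1 = 77·257 − 97·204
1 = −97·12540 + 4733·257
So 257·4733 ≡ 1 (mod 12540), hence d = 4733.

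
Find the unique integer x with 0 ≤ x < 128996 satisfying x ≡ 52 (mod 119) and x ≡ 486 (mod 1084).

Write x = 52 + 119·k. Then 119·k ≡ 486 − 52 ≡ 434 (mod 1084).
Need 119⁻¹ mod 1084. Extended Euclid on (1084, 119):
1084 = 9*119 + 13
119 = 9*13 + 2
13 = 6*2 + 1
2 = 2*1 + 0
Back-substitute:
1 = 13 − 6·2
1 = −6·119 + 55·13
1 = 55·1084 − 501·119
119⁻¹ ≡ 583 (mod 1084), so k ≡ 583·434 ≡ 450 (mod 1084).
x = 52 + 119·450 = 53602.

53602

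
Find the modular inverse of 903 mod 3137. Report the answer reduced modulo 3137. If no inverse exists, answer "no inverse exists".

1869

Run Euclid on (3137, 903):
3137 = 3·903 + 428
903 = 2·428 + 47
428 = 9·47 + 5
47 = 9·5 + 2
5 = 2·2 + 1
2 = 2·1 + 0
The gcd is 1. Working backward:
1 = 5 − 2·2
1 = −2·47 + 19·5
1 = 19·428 − 173·47
1 = −173·903 + 365·428
1 = 365·3137 − 1268·903
Hence 903⁻¹ ≡ -1268 ≡ 1869 (mod 3137).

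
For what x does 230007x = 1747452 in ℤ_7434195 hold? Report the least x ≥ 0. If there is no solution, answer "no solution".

First find gcd(230007, 7434195):
7434195 = 32*230007 + 73971
230007 = 3*73971 + 8094
73971 = 9*8094 + 1125
8094 = 7*1125 + 219
1125 = 5*219 + 30
219 = 7*30 + 9
30 = 3*9 + 3
9 = 3*3 + 0
gcd = 3 and 3 | 1747452, so solutions exist. Divide through by 3: 76669x ≡ 582484 (mod 2478065).
Now find 76669⁻¹ mod 2478065:
2478065 = 32×76669 + 24657
76669 = 3×24657 + 2698
24657 = 9×2698 + 375
2698 = 7×375 + 73
375 = 5×73 + 10
73 = 7×10 + 3
10 = 3×3 + 1
3 = 3×1 + 0
Back-substitute:
1 = 10 − 3·3
1 = −3·73 + 22·10
1 = 22·375 − 113·73
1 = −113·2698 + 813·375
1 = 813·24657 − 7430·2698
1 = −7430·76669 + 23103·24657
1 = 23103·2478065 − 746726·76669
So 76669·(-746726) ≡ 1 (mod 2478065), i.e. 76669⁻¹ ≡ 1731339.
Then x ≡ 1731339·582484 ≡ 1455611 (mod 2478065); the smallest non-negative solution is x = 1455611.

1455611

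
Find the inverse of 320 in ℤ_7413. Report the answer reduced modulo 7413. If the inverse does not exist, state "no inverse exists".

3776

gcd(7413, 320) by repeated division:
7413 = 23·320 + 53
320 = 6·53 + 2
53 = 26·2 + 1
2 = 2·1 + 0
The gcd is 1. Working backward:
1 = 53 − 26·2
1 = −26·320 + 157·53
1 = 157·7413 − 3637·320
So 320·(-3637) ≡ 1 (mod 7413), and -3637 ≡ 3776 (mod 7413).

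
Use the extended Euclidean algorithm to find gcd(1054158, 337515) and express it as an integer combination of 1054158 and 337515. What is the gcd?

Repeated division:
1054158 = 3×337515 + 41613
337515 = 8×41613 + 4611
41613 = 9×4611 + 114
4611 = 40×114 + 51
114 = 2×51 + 12
51 = 4×12 + 3
12 = 4×3 + 0
gcd(1054158, 337515) = 3.
Express as a combination:
3 = 51 − 4·12
3 = −4·114 + 9·51
3 = 9·4611 − 364·114
3 = −364·41613 + 3285·4611
3 = 3285·337515 − 26644·41613
3 = −26644·1054158 + 83217·337515
So 3 = (-26644)·1054158 + (83217)·337515.

3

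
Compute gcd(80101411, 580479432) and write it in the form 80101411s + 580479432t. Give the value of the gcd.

Repeated division:
580479432 = 7×80101411 + 19769555
80101411 = 4×19769555 + 1023191
19769555 = 19×1023191 + 328926
1023191 = 3×328926 + 36413
328926 = 9×36413 + 1209
36413 = 30×1209 + 143
1209 = 8×143 + 65
143 = 2×65 + 13
65 = 5×13 + 0
gcd(80101411, 580479432) = 13.
Back-substituting:
13 = 143 − 2·65
13 = −2·1209 + 17·143
13 = 17·36413 − 512·1209
13 = −512·328926 + 4625·36413
13 = 4625·1023191 − 14387·328926
13 = −14387·19769555 + 277978·1023191
13 = 277978·80101411 − 1126299·19769555
13 = −1126299·580479432 + 8162071·80101411
So 13 = (-1126299)·580479432 + (8162071)·80101411.

13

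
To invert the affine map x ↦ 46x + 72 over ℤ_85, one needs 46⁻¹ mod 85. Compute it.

61

Apply the Euclidean algorithm to 85 and 46:
85 = 1·46 + 39
46 = 1·39 + 7
39 = 5·7 + 4
7 = 1·4 + 3
4 = 1·3 + 1
3 = 3·1 + 0
Since gcd(46, 85) = 1, back-substitute to write 1 as a combination:
1 = 4 − 3
1 = −7 + 2·4
1 = 2·39 − 11·7
1 = −11·46 + 13·39
1 = 13·85 − 24·46
Hence 46⁻¹ ≡ -24 ≡ 61 (mod 85).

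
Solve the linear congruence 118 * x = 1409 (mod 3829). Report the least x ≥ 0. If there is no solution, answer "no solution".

3484

First find gcd(118, 3829):
3829 = 32×118 + 53
118 = 2×53 + 12
53 = 4×12 + 5
12 = 2×5 + 2
5 = 2×2 + 1
2 = 2×1 + 0
gcd = 1, so a unique solution mod 3829 exists.
Back-substitute for the Bézout coefficients:
1 = 5 − 2·2
1 = −2·12 + 5·5
1 = 5·53 − 22·12
1 = −22·118 + 49·53
1 = 49·3829 − 1590·118
So 118·(-1590) ≡ 1 (mod 3829), giving 118⁻¹ ≡ 2239.
x ≡ 118⁻¹·1409 ≡ 2239·1409 ≡ 3484 (mod 3829).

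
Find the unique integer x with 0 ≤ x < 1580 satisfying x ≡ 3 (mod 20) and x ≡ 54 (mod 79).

Write x = 3 + 20·k. Then 20·k ≡ 54 − 3 ≡ 51 (mod 79).
Need 20⁻¹ mod 79. Extended Euclid on (79, 20):
79 = 3×20 + 19
20 = 1×19 + 1
19 = 19×1 + 0
Back-substitute:
1 = 20 − 19
1 = −79 + 4·20
20⁻¹ ≡ 4 (mod 79), so k ≡ 4·51 ≡ 46 (mod 79).
x = 3 + 20·46 = 923.

923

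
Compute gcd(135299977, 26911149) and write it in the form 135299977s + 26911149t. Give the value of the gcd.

Apply Euclid's algorithm to 135299977 and 26911149:
135299977 = 5*26911149 + 744232
26911149 = 36*744232 + 118797
744232 = 6*118797 + 31450
118797 = 3*31450 + 24447
31450 = 1*24447 + 7003
24447 = 3*7003 + 3438
7003 = 2*3438 + 127
3438 = 27*127 + 9
127 = 14*9 + 1
9 = 9*1 + 0
gcd(135299977, 26911149) = 1.
Express as a combination:
1 = 127 − 14·9
1 = −14·3438 + 379·127
1 = 379·7003 − 772·3438
1 = −772·24447 + 2695·7003
1 = 2695·31450 − 3467·24447
1 = −3467·118797 + 13096·31450
1 = 13096·744232 − 82043·118797
1 = −82043·26911149 + 2966644·744232
1 = 2966644·135299977 − 14915263·26911149
So 1 = (2966644)·135299977 + (-14915263)·26911149.

1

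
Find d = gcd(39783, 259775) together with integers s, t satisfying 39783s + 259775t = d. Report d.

Euclidean algorithm:
259775 = 6*39783 + 21077
39783 = 1*21077 + 18706
21077 = 1*18706 + 2371
18706 = 7*2371 + 2109
2371 = 1*2109 + 262
2109 = 8*262 + 13
262 = 20*13 + 2
13 = 6*2 + 1
2 = 2*1 + 0
gcd(39783, 259775) = 1.
Working backward:
1 = 13 − 6·2
1 = −6·262 + 121·13
1 = 121·2109 − 974·262
1 = −974·2371 + 1095·2109
1 = 1095·18706 − 8639·2371
1 = −8639·21077 + 9734·18706
1 = 9734·39783 − 18373·21077
1 = −18373·259775 + 119972·39783
So 1 = (-18373)·259775 + (119972)·39783.

1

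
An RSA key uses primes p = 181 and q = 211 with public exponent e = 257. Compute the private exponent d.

φ(n) = (p−1)(q−1) = 180·210 = 37800.
Need d with 257·d ≡ 1 (mod 37800). Apply the extended Euclidean algorithm:
37800 = 147×257 + 21
257 = 12×21 + 5
21 = 4×5 + 1
5 = 5×1 + 0
Back-substitute:
1 = 21 − 4·5
1 = −4·257 + 49·21
1 = 49·37800 − 7207·257
So 257·(-7207) ≡ 1 (mod 37800), hence d ≡ -7207 ≡ 30593 (mod 37800).

30593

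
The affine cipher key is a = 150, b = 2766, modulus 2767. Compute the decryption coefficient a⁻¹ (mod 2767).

gcd(2767, 150) by repeated division:
2767 = 18×150 + 67
150 = 2×67 + 16
67 = 4×16 + 3
16 = 5×3 + 1
3 = 3×1 + 0
gcd = 1, so the inverse exists. Back-substitute:
1 = 16 − 5·3
1 = −5·67 + 21·16
1 = 21·150 − 47·67
1 = −47·2767 + 867·150
So 150·867 ≡ 1 (mod 2767).

867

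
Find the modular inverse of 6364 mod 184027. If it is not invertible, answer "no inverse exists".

gcd(184027, 6364) by repeated division:
184027 = 28×6364 + 5835
6364 = 1×5835 + 529
5835 = 11×529 + 16
529 = 33×16 + 1
16 = 16×1 + 0
gcd = 1, so the inverse exists. Back-substitute:
1 = 529 − 33·16
1 = −33·5835 + 364·529
1 = 364·6364 − 397·5835
1 = −397·184027 + 11480·6364
So 6364·11480 ≡ 1 (mod 184027).

11480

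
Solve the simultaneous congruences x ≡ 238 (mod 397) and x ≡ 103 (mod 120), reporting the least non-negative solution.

18103

Write x = 238 + 397·k. Then 397·k ≡ 103 − 238 ≡ 105 (mod 120).
Need 397⁻¹ mod 120. Extended Euclid on (120, 37):
120 = 3·37 + 9
37 = 4·9 + 1
9 = 9·1 + 0
Back-substitute:
1 = 37 − 4·9
1 = −4·120 + 13·37
397⁻¹ ≡ 13 (mod 120), so k ≡ 13·105 ≡ 45 (mod 120).
x = 238 + 397·45 = 18103.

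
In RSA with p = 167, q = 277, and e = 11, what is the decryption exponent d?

φ(n) = (p−1)(q−1) = 166·276 = 45816.
Need d with 11·d ≡ 1 (mod 45816). Apply the extended Euclidean algorithm:
45816 = 4165*11 + 1
11 = 11*1 + 0
Back-substitute:
1 = 45816 − 4165·11
So 11·(-4165) ≡ 1 (mod 45816), hence d ≡ -4165 ≡ 41651 (mod 45816).

41651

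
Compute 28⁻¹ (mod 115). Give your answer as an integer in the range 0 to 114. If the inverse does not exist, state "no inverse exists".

Extended Euclidean algorithm:
115 = 4*28 + 3
28 = 9*3 + 1
3 = 3*1 + 0
The gcd is 1. Working backward:
1 = 28 − 9·3
1 = −9·115 + 37·28
So 28·37 ≡ 1 (mod 115).

37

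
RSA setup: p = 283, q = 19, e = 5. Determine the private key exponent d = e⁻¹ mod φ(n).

φ(n) = (p−1)(q−1) = 282·18 = 5076.
Need d with 5·d ≡ 1 (mod 5076). Apply the extended Euclidean algorithm:
5076 = 1015*5 + 1
5 = 5*1 + 0
Back-substitute:
1 = 5076 − 1015·5
So 5·(-1015) ≡ 1 (mod 5076), hence d ≡ -1015 ≡ 4061 (mod 5076).

4061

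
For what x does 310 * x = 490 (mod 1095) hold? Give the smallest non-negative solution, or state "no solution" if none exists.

157

First find gcd(310, 1095):
1095 = 3×310 + 165
310 = 1×165 + 145
165 = 1×145 + 20
145 = 7×20 + 5
20 = 4×5 + 0
gcd = 5 and 5 | 490, so solutions exist. Divide through by 5: 62x ≡ 98 (mod 219).
Now find 62⁻¹ mod 219:
219 = 3·62 + 33
62 = 1·33 + 29
33 = 1·29 + 4
29 = 7·4 + 1
4 = 4·1 + 0
Back-substitute:
1 = 29 − 7·4
1 = −7·33 + 8·29
1 = 8·62 − 15·33
1 = −15·219 + 53·62
So 62⁻¹ ≡ 53 (mod 219).
Then x ≡ 53·98 ≡ 157 (mod 219); the smallest non-negative solution is x = 157.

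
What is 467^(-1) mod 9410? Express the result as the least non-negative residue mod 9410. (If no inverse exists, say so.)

Apply the Euclidean algorithm to 9410 and 467:
9410 = 20·467 + 70
467 = 6·70 + 47
70 = 1·47 + 23
47 = 2·23 + 1
23 = 23·1 + 0
gcd = 1, so the inverse exists. Back-substitute:
1 = 47 − 2·23
1 = −2·70 + 3·47
1 = 3·467 − 20·70
1 = −20·9410 + 403·467
So 467·403 ≡ 1 (mod 9410).

403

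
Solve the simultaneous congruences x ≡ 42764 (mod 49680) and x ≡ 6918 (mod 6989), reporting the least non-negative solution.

Write x = 42764 + 49680·k. Then 49680·k ≡ 6918 − 42764 ≡ 6088 (mod 6989).
Need 49680⁻¹ mod 6989. Extended Euclid on (6989, 757):
6989 = 9·757 + 176
757 = 4·176 + 53
176 = 3·53 + 17
53 = 3·17 + 2
17 = 8·2 + 1
2 = 2·1 + 0
Back-substitute:
1 = 17 − 8·2
1 = −8·53 + 25·17
1 = 25·176 − 83·53
1 = −83·757 + 357·176
1 = 357·6989 − 3296·757
49680⁻¹ ≡ 3693 (mod 6989), so k ≡ 3693·6088 ≡ 6360 (mod 6989).
x = 42764 + 49680·6360 = 316007564.

316007564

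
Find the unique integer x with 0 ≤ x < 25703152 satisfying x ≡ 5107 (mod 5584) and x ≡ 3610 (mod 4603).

14931139

Write x = 5107 + 5584·k. Then 5584·k ≡ 3610 − 5107 ≡ 3106 (mod 4603).
Need 5584⁻¹ mod 4603. Extended Euclid on (4603, 981):
4603 = 4*981 + 679
981 = 1*679 + 302
679 = 2*302 + 75
302 = 4*75 + 2
75 = 37*2 + 1
2 = 2*1 + 0
Back-substitute:
1 = 75 − 37·2
1 = −37·302 + 149·75
1 = 149·679 − 335·302
1 = −335·981 + 484·679
1 = 484·4603 − 2271·981
5584⁻¹ ≡ 2332 (mod 4603), so k ≡ 2332·3106 ≡ 2673 (mod 4603).
x = 5107 + 5584·2673 = 14931139.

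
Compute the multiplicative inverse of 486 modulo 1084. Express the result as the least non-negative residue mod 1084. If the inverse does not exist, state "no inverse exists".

Compute gcd(486, 1084):
1084 = 2*486 + 112
486 = 4*112 + 38
112 = 2*38 + 36
38 = 1*36 + 2
36 = 18*2 + 0
The gcd is 2, not 1, hence no inverse exists.

no inverse exists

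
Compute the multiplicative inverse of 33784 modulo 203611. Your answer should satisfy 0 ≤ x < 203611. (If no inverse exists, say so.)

Run Euclid on (203611, 33784):
203611 = 6×33784 + 907
33784 = 37×907 + 225
907 = 4×225 + 7
225 = 32×7 + 1
7 = 7×1 + 0
Since gcd(33784, 203611) = 1, back-substitute to write 1 as a combination:
1 = 225 − 32·7
1 = −32·907 + 129·225
1 = 129·33784 − 4805·907
1 = −4805·203611 + 28959·33784
So 33784·28959 ≡ 1 (mod 203611).

28959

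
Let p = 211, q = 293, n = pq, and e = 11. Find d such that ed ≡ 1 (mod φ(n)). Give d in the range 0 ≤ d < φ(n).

50171

φ(n) = (p−1)(q−1) = 210·292 = 61320.
Need d with 11·d ≡ 1 (mod 61320). Apply the extended Euclidean algorithm:
61320 = 5574×11 + 6
11 = 1×6 + 5
6 = 1×5 + 1
5 = 5×1 + 0
Back-substitute:
1 = 6 − 5
1 = −11 + 2·6
1 = 2·61320 − 11149·11
So 11·(-11149) ≡ 1 (mod 61320), hence d ≡ -11149 ≡ 50171 (mod 61320).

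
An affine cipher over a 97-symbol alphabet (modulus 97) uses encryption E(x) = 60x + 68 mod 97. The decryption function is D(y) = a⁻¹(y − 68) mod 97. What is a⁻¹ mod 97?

Extended Euclidean algorithm:
97 = 1*60 + 37
60 = 1*37 + 23
37 = 1*23 + 14
23 = 1*14 + 9
14 = 1*9 + 5
9 = 1*5 + 4
5 = 1*4 + 1
4 = 4*1 + 0
gcd = 1, so the inverse exists. Back-substitute:
1 = 5 − 4
1 = −9 + 2·5
1 = 2·14 − 3·9
1 = −3·23 + 5·14
1 = 5·37 − 8·23
1 = −8·60 + 13·37
1 = 13·97 − 21·60
So 60·(-21) ≡ 1 (mod 97), and -21 ≡ 76 (mod 97).

76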